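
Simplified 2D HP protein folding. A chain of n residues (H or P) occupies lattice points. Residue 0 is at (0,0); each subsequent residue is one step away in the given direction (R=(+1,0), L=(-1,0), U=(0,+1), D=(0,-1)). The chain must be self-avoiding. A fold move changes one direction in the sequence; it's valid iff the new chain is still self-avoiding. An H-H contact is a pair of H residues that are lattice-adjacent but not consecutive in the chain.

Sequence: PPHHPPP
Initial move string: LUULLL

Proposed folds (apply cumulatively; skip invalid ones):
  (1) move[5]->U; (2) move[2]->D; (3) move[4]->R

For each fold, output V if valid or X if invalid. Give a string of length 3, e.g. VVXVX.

Answer: VXX

Derivation:
Initial: LUULLL -> [(0, 0), (-1, 0), (-1, 1), (-1, 2), (-2, 2), (-3, 2), (-4, 2)]
Fold 1: move[5]->U => LUULLU VALID
Fold 2: move[2]->D => LUDLLU INVALID (collision), skipped
Fold 3: move[4]->R => LUULRU INVALID (collision), skipped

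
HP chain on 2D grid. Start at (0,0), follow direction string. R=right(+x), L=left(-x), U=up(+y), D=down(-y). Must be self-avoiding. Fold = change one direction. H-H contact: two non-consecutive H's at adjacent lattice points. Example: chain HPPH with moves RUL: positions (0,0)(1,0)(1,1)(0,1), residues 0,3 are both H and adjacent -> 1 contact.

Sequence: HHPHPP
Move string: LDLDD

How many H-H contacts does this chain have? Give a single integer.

Answer: 0

Derivation:
Positions: [(0, 0), (-1, 0), (-1, -1), (-2, -1), (-2, -2), (-2, -3)]
No H-H contacts found.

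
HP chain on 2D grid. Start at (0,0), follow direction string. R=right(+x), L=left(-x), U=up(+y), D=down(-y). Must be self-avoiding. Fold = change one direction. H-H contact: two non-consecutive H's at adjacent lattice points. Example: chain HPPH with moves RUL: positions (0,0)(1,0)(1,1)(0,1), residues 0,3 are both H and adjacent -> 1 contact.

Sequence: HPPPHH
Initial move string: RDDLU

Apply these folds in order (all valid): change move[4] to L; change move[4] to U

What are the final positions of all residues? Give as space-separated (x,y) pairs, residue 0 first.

Answer: (0,0) (1,0) (1,-1) (1,-2) (0,-2) (0,-1)

Derivation:
Initial moves: RDDLU
Fold: move[4]->L => RDDLL (positions: [(0, 0), (1, 0), (1, -1), (1, -2), (0, -2), (-1, -2)])
Fold: move[4]->U => RDDLU (positions: [(0, 0), (1, 0), (1, -1), (1, -2), (0, -2), (0, -1)])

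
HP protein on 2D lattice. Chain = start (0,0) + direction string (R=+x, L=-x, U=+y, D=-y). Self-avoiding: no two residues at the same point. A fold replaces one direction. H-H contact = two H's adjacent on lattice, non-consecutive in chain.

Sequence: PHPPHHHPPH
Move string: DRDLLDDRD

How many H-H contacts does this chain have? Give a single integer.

Positions: [(0, 0), (0, -1), (1, -1), (1, -2), (0, -2), (-1, -2), (-1, -3), (-1, -4), (0, -4), (0, -5)]
H-H contact: residue 1 @(0,-1) - residue 4 @(0, -2)

Answer: 1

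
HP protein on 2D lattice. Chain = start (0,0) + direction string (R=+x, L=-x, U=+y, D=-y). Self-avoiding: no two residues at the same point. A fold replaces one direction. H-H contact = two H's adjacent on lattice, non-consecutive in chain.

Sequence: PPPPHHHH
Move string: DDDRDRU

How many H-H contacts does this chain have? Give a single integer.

Positions: [(0, 0), (0, -1), (0, -2), (0, -3), (1, -3), (1, -4), (2, -4), (2, -3)]
H-H contact: residue 4 @(1,-3) - residue 7 @(2, -3)

Answer: 1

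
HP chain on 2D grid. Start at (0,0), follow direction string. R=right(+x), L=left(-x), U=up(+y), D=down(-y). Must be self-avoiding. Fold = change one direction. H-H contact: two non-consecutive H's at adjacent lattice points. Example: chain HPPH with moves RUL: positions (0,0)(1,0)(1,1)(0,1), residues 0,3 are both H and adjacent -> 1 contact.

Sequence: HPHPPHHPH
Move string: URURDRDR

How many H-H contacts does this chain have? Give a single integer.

Answer: 1

Derivation:
Positions: [(0, 0), (0, 1), (1, 1), (1, 2), (2, 2), (2, 1), (3, 1), (3, 0), (4, 0)]
H-H contact: residue 2 @(1,1) - residue 5 @(2, 1)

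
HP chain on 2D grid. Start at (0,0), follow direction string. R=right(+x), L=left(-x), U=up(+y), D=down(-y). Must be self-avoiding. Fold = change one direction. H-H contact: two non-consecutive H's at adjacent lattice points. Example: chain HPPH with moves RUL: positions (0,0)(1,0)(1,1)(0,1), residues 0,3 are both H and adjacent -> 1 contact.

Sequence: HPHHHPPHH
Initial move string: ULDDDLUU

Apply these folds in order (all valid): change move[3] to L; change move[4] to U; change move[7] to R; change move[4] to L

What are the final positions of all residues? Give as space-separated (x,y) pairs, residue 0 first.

Initial moves: ULDDDLUU
Fold: move[3]->L => ULDLDLUU (positions: [(0, 0), (0, 1), (-1, 1), (-1, 0), (-2, 0), (-2, -1), (-3, -1), (-3, 0), (-3, 1)])
Fold: move[4]->U => ULDLULUU (positions: [(0, 0), (0, 1), (-1, 1), (-1, 0), (-2, 0), (-2, 1), (-3, 1), (-3, 2), (-3, 3)])
Fold: move[7]->R => ULDLULUR (positions: [(0, 0), (0, 1), (-1, 1), (-1, 0), (-2, 0), (-2, 1), (-3, 1), (-3, 2), (-2, 2)])
Fold: move[4]->L => ULDLLLUR (positions: [(0, 0), (0, 1), (-1, 1), (-1, 0), (-2, 0), (-3, 0), (-4, 0), (-4, 1), (-3, 1)])

Answer: (0,0) (0,1) (-1,1) (-1,0) (-2,0) (-3,0) (-4,0) (-4,1) (-3,1)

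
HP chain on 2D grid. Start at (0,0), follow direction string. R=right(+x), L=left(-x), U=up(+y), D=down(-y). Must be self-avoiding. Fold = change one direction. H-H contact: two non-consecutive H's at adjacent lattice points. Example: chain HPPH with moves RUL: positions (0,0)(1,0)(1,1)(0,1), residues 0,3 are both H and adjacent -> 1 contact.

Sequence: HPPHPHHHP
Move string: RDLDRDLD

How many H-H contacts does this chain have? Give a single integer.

Answer: 1

Derivation:
Positions: [(0, 0), (1, 0), (1, -1), (0, -1), (0, -2), (1, -2), (1, -3), (0, -3), (0, -4)]
H-H contact: residue 0 @(0,0) - residue 3 @(0, -1)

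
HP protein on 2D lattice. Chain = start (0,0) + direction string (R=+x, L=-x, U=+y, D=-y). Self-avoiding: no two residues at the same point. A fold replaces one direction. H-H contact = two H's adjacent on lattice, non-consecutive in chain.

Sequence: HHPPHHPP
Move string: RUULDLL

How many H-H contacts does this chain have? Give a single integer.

Positions: [(0, 0), (1, 0), (1, 1), (1, 2), (0, 2), (0, 1), (-1, 1), (-2, 1)]
H-H contact: residue 0 @(0,0) - residue 5 @(0, 1)

Answer: 1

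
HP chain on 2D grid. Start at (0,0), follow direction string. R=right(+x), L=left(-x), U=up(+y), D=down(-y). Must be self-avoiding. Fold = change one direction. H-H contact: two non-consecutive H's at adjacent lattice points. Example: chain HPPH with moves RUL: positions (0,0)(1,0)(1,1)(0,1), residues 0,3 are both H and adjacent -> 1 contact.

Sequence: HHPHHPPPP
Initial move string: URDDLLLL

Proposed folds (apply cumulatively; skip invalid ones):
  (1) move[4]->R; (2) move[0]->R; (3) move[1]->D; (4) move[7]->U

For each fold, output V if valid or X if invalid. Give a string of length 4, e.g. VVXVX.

Initial: URDDLLLL -> [(0, 0), (0, 1), (1, 1), (1, 0), (1, -1), (0, -1), (-1, -1), (-2, -1), (-3, -1)]
Fold 1: move[4]->R => URDDRLLL INVALID (collision), skipped
Fold 2: move[0]->R => RRDDLLLL VALID
Fold 3: move[1]->D => RDDDLLLL VALID
Fold 4: move[7]->U => RDDDLLLU VALID

Answer: XVVV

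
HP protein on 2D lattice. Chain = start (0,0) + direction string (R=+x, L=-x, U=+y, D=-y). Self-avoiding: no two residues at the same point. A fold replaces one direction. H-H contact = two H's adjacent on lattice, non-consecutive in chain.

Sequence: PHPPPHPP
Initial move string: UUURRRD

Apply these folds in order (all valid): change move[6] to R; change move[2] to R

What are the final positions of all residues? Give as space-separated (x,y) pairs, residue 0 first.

Initial moves: UUURRRD
Fold: move[6]->R => UUURRRR (positions: [(0, 0), (0, 1), (0, 2), (0, 3), (1, 3), (2, 3), (3, 3), (4, 3)])
Fold: move[2]->R => UURRRRR (positions: [(0, 0), (0, 1), (0, 2), (1, 2), (2, 2), (3, 2), (4, 2), (5, 2)])

Answer: (0,0) (0,1) (0,2) (1,2) (2,2) (3,2) (4,2) (5,2)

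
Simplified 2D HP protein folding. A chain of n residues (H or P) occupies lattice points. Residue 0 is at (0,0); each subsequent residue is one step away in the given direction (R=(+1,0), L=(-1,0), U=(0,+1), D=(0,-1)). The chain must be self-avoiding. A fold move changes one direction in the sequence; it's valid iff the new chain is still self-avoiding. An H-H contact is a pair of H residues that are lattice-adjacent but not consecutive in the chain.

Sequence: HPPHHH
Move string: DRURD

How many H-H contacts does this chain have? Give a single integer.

Positions: [(0, 0), (0, -1), (1, -1), (1, 0), (2, 0), (2, -1)]
H-H contact: residue 0 @(0,0) - residue 3 @(1, 0)

Answer: 1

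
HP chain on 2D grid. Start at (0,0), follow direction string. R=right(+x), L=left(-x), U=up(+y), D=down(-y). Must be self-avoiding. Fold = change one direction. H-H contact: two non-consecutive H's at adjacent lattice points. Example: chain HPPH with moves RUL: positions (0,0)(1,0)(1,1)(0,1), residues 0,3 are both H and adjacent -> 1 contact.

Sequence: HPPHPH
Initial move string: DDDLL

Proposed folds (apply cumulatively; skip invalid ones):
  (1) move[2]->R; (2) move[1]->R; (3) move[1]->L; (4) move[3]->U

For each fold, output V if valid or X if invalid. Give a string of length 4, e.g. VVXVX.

Initial: DDDLL -> [(0, 0), (0, -1), (0, -2), (0, -3), (-1, -3), (-2, -3)]
Fold 1: move[2]->R => DDRLL INVALID (collision), skipped
Fold 2: move[1]->R => DRDLL VALID
Fold 3: move[1]->L => DLDLL VALID
Fold 4: move[3]->U => DLDUL INVALID (collision), skipped

Answer: XVVX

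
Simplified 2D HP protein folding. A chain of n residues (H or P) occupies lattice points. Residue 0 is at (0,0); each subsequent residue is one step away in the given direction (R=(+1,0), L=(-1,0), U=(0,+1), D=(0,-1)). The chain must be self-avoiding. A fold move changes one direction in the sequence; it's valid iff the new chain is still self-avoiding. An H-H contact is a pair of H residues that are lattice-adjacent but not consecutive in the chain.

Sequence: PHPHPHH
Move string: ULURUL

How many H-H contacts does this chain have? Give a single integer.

Answer: 1

Derivation:
Positions: [(0, 0), (0, 1), (-1, 1), (-1, 2), (0, 2), (0, 3), (-1, 3)]
H-H contact: residue 3 @(-1,2) - residue 6 @(-1, 3)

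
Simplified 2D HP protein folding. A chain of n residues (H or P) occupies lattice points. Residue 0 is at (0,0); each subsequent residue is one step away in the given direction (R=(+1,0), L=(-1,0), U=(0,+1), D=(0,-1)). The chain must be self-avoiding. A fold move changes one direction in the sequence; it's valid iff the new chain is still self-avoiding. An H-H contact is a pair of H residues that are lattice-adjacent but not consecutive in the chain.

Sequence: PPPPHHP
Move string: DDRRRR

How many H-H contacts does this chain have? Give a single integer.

Positions: [(0, 0), (0, -1), (0, -2), (1, -2), (2, -2), (3, -2), (4, -2)]
No H-H contacts found.

Answer: 0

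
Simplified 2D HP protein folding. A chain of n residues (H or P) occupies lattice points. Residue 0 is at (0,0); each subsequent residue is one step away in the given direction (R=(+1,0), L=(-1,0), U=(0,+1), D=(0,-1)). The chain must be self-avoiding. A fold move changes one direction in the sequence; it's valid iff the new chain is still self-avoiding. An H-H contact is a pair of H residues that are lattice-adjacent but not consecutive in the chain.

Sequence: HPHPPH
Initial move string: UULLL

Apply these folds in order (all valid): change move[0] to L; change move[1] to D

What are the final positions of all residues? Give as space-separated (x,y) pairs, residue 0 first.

Answer: (0,0) (-1,0) (-1,-1) (-2,-1) (-3,-1) (-4,-1)

Derivation:
Initial moves: UULLL
Fold: move[0]->L => LULLL (positions: [(0, 0), (-1, 0), (-1, 1), (-2, 1), (-3, 1), (-4, 1)])
Fold: move[1]->D => LDLLL (positions: [(0, 0), (-1, 0), (-1, -1), (-2, -1), (-3, -1), (-4, -1)])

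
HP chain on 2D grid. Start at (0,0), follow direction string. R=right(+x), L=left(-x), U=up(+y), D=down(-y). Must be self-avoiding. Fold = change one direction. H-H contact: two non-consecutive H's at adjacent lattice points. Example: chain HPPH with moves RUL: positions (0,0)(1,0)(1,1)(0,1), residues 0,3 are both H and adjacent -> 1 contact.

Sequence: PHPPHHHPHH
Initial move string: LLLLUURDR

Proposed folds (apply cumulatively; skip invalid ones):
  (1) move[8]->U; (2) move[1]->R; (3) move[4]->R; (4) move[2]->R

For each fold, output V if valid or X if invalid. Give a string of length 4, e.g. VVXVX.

Initial: LLLLUURDR -> [(0, 0), (-1, 0), (-2, 0), (-3, 0), (-4, 0), (-4, 1), (-4, 2), (-3, 2), (-3, 1), (-2, 1)]
Fold 1: move[8]->U => LLLLUURDU INVALID (collision), skipped
Fold 2: move[1]->R => LRLLUURDR INVALID (collision), skipped
Fold 3: move[4]->R => LLLLRURDR INVALID (collision), skipped
Fold 4: move[2]->R => LLRLUURDR INVALID (collision), skipped

Answer: XXXX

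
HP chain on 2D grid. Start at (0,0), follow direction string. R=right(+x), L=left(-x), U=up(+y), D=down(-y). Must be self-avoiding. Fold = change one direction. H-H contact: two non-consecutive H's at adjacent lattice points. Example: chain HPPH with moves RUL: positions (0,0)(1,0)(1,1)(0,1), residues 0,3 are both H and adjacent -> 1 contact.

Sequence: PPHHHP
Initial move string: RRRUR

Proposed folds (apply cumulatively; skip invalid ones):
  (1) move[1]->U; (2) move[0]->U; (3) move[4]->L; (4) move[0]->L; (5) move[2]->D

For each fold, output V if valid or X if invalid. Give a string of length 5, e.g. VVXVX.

Answer: VVVVX

Derivation:
Initial: RRRUR -> [(0, 0), (1, 0), (2, 0), (3, 0), (3, 1), (4, 1)]
Fold 1: move[1]->U => RURUR VALID
Fold 2: move[0]->U => UURUR VALID
Fold 3: move[4]->L => UURUL VALID
Fold 4: move[0]->L => LURUL VALID
Fold 5: move[2]->D => LUDUL INVALID (collision), skipped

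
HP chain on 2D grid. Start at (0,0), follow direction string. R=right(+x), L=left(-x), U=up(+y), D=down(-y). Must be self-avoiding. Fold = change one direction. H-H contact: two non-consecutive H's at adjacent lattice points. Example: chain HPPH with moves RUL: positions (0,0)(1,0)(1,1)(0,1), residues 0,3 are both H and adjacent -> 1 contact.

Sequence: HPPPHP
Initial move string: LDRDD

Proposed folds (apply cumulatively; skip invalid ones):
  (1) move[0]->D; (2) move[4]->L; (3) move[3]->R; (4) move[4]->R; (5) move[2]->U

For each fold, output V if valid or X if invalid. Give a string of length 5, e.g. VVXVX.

Initial: LDRDD -> [(0, 0), (-1, 0), (-1, -1), (0, -1), (0, -2), (0, -3)]
Fold 1: move[0]->D => DDRDD VALID
Fold 2: move[4]->L => DDRDL VALID
Fold 3: move[3]->R => DDRRL INVALID (collision), skipped
Fold 4: move[4]->R => DDRDR VALID
Fold 5: move[2]->U => DDUDR INVALID (collision), skipped

Answer: VVXVX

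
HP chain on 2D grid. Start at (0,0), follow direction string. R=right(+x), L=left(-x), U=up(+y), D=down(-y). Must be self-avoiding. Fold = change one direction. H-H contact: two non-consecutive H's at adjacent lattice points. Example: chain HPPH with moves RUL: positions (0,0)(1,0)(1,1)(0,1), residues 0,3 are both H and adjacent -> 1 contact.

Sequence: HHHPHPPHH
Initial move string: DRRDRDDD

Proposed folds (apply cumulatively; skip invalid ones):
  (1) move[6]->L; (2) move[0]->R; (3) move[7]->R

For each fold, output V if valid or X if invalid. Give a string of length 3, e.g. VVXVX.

Initial: DRRDRDDD -> [(0, 0), (0, -1), (1, -1), (2, -1), (2, -2), (3, -2), (3, -3), (3, -4), (3, -5)]
Fold 1: move[6]->L => DRRDRDLD VALID
Fold 2: move[0]->R => RRRDRDLD VALID
Fold 3: move[7]->R => RRRDRDLR INVALID (collision), skipped

Answer: VVX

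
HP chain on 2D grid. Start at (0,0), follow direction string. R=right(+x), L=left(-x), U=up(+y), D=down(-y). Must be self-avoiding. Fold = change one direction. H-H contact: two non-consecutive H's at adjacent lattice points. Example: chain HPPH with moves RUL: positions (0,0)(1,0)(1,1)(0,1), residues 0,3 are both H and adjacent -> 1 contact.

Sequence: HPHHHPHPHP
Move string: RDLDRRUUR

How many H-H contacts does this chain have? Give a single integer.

Positions: [(0, 0), (1, 0), (1, -1), (0, -1), (0, -2), (1, -2), (2, -2), (2, -1), (2, 0), (3, 0)]
H-H contact: residue 0 @(0,0) - residue 3 @(0, -1)

Answer: 1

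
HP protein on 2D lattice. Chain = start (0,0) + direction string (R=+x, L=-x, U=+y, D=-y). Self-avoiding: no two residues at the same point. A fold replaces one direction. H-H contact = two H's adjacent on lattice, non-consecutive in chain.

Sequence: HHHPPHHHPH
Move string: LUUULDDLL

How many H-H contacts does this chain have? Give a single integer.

Positions: [(0, 0), (-1, 0), (-1, 1), (-1, 2), (-1, 3), (-2, 3), (-2, 2), (-2, 1), (-3, 1), (-4, 1)]
H-H contact: residue 2 @(-1,1) - residue 7 @(-2, 1)

Answer: 1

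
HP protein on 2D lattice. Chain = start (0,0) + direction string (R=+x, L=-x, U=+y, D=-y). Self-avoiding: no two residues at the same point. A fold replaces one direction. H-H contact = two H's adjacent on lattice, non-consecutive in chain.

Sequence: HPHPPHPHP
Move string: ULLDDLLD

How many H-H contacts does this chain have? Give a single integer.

Answer: 0

Derivation:
Positions: [(0, 0), (0, 1), (-1, 1), (-2, 1), (-2, 0), (-2, -1), (-3, -1), (-4, -1), (-4, -2)]
No H-H contacts found.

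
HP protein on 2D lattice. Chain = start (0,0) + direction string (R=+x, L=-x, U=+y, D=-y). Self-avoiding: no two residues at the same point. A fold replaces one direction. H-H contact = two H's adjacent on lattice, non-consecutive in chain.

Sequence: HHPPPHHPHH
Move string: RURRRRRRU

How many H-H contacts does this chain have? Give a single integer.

Answer: 0

Derivation:
Positions: [(0, 0), (1, 0), (1, 1), (2, 1), (3, 1), (4, 1), (5, 1), (6, 1), (7, 1), (7, 2)]
No H-H contacts found.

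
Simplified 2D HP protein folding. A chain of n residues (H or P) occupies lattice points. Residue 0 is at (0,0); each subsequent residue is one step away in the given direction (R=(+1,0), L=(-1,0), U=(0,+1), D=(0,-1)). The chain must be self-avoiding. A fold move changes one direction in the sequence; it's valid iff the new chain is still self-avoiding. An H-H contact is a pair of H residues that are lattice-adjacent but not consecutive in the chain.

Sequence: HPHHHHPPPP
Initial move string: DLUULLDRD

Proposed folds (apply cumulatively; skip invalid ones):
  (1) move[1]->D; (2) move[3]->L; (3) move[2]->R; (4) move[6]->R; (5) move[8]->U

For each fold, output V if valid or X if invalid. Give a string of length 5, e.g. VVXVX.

Answer: XVXXX

Derivation:
Initial: DLUULLDRD -> [(0, 0), (0, -1), (-1, -1), (-1, 0), (-1, 1), (-2, 1), (-3, 1), (-3, 0), (-2, 0), (-2, -1)]
Fold 1: move[1]->D => DDUULLDRD INVALID (collision), skipped
Fold 2: move[3]->L => DLULLLDRD VALID
Fold 3: move[2]->R => DLRLLLDRD INVALID (collision), skipped
Fold 4: move[6]->R => DLULLLRRD INVALID (collision), skipped
Fold 5: move[8]->U => DLULLLDRU INVALID (collision), skipped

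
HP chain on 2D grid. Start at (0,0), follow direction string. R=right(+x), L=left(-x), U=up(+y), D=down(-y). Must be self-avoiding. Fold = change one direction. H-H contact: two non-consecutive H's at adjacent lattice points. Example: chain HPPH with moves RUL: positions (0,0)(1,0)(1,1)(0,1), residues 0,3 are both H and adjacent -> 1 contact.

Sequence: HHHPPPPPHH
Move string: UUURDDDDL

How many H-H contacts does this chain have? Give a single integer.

Answer: 1

Derivation:
Positions: [(0, 0), (0, 1), (0, 2), (0, 3), (1, 3), (1, 2), (1, 1), (1, 0), (1, -1), (0, -1)]
H-H contact: residue 0 @(0,0) - residue 9 @(0, -1)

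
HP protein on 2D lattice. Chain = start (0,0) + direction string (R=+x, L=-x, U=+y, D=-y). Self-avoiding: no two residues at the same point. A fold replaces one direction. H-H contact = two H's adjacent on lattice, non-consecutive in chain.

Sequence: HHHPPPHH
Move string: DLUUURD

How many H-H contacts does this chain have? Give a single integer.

Positions: [(0, 0), (0, -1), (-1, -1), (-1, 0), (-1, 1), (-1, 2), (0, 2), (0, 1)]
H-H contact: residue 0 @(0,0) - residue 7 @(0, 1)

Answer: 1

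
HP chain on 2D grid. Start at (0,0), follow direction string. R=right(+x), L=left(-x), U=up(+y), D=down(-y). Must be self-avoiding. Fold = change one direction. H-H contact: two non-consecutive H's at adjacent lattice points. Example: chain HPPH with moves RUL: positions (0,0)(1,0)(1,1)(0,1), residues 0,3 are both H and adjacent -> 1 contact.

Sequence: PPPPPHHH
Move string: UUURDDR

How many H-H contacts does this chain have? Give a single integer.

Answer: 0

Derivation:
Positions: [(0, 0), (0, 1), (0, 2), (0, 3), (1, 3), (1, 2), (1, 1), (2, 1)]
No H-H contacts found.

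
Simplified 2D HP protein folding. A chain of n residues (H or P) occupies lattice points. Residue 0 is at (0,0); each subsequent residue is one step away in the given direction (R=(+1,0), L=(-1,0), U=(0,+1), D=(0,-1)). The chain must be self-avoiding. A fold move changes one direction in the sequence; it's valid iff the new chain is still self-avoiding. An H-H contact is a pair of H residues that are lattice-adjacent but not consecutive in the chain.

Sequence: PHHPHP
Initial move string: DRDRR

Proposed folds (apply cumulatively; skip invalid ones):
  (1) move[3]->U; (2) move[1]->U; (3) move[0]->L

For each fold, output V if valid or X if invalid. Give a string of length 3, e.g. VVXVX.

Answer: XXX

Derivation:
Initial: DRDRR -> [(0, 0), (0, -1), (1, -1), (1, -2), (2, -2), (3, -2)]
Fold 1: move[3]->U => DRDUR INVALID (collision), skipped
Fold 2: move[1]->U => DUDRR INVALID (collision), skipped
Fold 3: move[0]->L => LRDRR INVALID (collision), skipped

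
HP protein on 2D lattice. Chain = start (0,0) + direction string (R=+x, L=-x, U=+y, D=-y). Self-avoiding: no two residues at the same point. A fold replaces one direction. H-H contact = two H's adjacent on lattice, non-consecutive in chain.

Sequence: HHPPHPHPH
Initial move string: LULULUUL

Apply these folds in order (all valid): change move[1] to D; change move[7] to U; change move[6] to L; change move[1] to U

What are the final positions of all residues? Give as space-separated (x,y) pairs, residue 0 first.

Initial moves: LULULUUL
Fold: move[1]->D => LDLULUUL (positions: [(0, 0), (-1, 0), (-1, -1), (-2, -1), (-2, 0), (-3, 0), (-3, 1), (-3, 2), (-4, 2)])
Fold: move[7]->U => LDLULUUU (positions: [(0, 0), (-1, 0), (-1, -1), (-2, -1), (-2, 0), (-3, 0), (-3, 1), (-3, 2), (-3, 3)])
Fold: move[6]->L => LDLULULU (positions: [(0, 0), (-1, 0), (-1, -1), (-2, -1), (-2, 0), (-3, 0), (-3, 1), (-4, 1), (-4, 2)])
Fold: move[1]->U => LULULULU (positions: [(0, 0), (-1, 0), (-1, 1), (-2, 1), (-2, 2), (-3, 2), (-3, 3), (-4, 3), (-4, 4)])

Answer: (0,0) (-1,0) (-1,1) (-2,1) (-2,2) (-3,2) (-3,3) (-4,3) (-4,4)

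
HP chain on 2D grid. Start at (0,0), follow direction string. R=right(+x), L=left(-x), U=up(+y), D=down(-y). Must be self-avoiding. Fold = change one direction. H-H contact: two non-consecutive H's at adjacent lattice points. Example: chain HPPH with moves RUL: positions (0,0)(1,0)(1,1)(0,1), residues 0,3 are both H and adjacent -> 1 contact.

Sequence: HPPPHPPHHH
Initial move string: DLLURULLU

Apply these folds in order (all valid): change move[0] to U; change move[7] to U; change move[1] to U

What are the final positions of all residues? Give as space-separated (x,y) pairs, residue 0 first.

Initial moves: DLLURULLU
Fold: move[0]->U => ULLURULLU (positions: [(0, 0), (0, 1), (-1, 1), (-2, 1), (-2, 2), (-1, 2), (-1, 3), (-2, 3), (-3, 3), (-3, 4)])
Fold: move[7]->U => ULLURULUU (positions: [(0, 0), (0, 1), (-1, 1), (-2, 1), (-2, 2), (-1, 2), (-1, 3), (-2, 3), (-2, 4), (-2, 5)])
Fold: move[1]->U => UULURULUU (positions: [(0, 0), (0, 1), (0, 2), (-1, 2), (-1, 3), (0, 3), (0, 4), (-1, 4), (-1, 5), (-1, 6)])

Answer: (0,0) (0,1) (0,2) (-1,2) (-1,3) (0,3) (0,4) (-1,4) (-1,5) (-1,6)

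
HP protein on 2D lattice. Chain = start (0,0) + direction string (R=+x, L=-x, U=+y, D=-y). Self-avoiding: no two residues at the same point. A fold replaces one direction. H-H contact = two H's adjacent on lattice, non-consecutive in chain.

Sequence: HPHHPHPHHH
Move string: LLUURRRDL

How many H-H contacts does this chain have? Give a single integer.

Positions: [(0, 0), (-1, 0), (-2, 0), (-2, 1), (-2, 2), (-1, 2), (0, 2), (1, 2), (1, 1), (0, 1)]
H-H contact: residue 0 @(0,0) - residue 9 @(0, 1)

Answer: 1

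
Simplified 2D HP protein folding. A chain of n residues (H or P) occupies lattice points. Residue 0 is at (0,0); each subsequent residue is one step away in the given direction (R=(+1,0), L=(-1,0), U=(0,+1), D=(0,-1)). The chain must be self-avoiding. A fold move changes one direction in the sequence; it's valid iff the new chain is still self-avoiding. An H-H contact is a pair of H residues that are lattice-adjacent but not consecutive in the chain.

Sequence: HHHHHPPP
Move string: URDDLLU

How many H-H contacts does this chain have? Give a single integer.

Positions: [(0, 0), (0, 1), (1, 1), (1, 0), (1, -1), (0, -1), (-1, -1), (-1, 0)]
H-H contact: residue 0 @(0,0) - residue 3 @(1, 0)

Answer: 1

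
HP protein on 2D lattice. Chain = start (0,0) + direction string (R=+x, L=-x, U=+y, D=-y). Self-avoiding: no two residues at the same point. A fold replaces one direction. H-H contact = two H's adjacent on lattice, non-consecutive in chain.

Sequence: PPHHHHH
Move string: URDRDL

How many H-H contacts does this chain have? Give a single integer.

Answer: 1

Derivation:
Positions: [(0, 0), (0, 1), (1, 1), (1, 0), (2, 0), (2, -1), (1, -1)]
H-H contact: residue 3 @(1,0) - residue 6 @(1, -1)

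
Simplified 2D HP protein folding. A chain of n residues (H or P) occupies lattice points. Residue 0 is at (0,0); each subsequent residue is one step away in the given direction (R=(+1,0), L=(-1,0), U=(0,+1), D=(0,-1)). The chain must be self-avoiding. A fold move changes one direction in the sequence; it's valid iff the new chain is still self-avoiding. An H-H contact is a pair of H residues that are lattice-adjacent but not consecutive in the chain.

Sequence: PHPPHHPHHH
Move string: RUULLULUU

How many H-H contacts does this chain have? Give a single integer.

Positions: [(0, 0), (1, 0), (1, 1), (1, 2), (0, 2), (-1, 2), (-1, 3), (-2, 3), (-2, 4), (-2, 5)]
No H-H contacts found.

Answer: 0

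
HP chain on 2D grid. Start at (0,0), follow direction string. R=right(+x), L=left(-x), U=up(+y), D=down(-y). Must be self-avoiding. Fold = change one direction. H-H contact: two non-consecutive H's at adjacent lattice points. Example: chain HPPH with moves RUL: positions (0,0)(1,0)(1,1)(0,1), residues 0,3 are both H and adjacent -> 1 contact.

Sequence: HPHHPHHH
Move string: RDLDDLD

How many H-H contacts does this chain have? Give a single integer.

Positions: [(0, 0), (1, 0), (1, -1), (0, -1), (0, -2), (0, -3), (-1, -3), (-1, -4)]
H-H contact: residue 0 @(0,0) - residue 3 @(0, -1)

Answer: 1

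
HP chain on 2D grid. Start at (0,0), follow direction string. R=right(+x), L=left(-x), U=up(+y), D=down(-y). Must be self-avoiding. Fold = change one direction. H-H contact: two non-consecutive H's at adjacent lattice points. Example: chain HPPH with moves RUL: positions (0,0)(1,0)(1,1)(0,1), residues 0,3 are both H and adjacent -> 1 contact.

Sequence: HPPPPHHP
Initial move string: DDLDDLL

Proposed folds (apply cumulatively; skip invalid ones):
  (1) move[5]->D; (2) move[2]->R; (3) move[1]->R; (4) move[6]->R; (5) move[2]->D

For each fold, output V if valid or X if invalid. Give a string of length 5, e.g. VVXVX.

Initial: DDLDDLL -> [(0, 0), (0, -1), (0, -2), (-1, -2), (-1, -3), (-1, -4), (-2, -4), (-3, -4)]
Fold 1: move[5]->D => DDLDDDL VALID
Fold 2: move[2]->R => DDRDDDL VALID
Fold 3: move[1]->R => DRRDDDL VALID
Fold 4: move[6]->R => DRRDDDR VALID
Fold 5: move[2]->D => DRDDDDR VALID

Answer: VVVVV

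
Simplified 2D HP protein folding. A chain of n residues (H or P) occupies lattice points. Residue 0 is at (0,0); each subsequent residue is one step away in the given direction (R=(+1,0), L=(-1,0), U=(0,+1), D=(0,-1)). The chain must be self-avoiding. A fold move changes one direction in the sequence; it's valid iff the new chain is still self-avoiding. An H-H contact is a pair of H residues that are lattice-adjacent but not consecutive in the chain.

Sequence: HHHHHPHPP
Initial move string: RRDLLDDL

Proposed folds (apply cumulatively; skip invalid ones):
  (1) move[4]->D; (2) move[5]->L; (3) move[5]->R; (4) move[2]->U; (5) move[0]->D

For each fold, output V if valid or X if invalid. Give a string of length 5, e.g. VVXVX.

Initial: RRDLLDDL -> [(0, 0), (1, 0), (2, 0), (2, -1), (1, -1), (0, -1), (0, -2), (0, -3), (-1, -3)]
Fold 1: move[4]->D => RRDLDDDL VALID
Fold 2: move[5]->L => RRDLDLDL VALID
Fold 3: move[5]->R => RRDLDRDL VALID
Fold 4: move[2]->U => RRULDRDL INVALID (collision), skipped
Fold 5: move[0]->D => DRDLDRDL VALID

Answer: VVVXV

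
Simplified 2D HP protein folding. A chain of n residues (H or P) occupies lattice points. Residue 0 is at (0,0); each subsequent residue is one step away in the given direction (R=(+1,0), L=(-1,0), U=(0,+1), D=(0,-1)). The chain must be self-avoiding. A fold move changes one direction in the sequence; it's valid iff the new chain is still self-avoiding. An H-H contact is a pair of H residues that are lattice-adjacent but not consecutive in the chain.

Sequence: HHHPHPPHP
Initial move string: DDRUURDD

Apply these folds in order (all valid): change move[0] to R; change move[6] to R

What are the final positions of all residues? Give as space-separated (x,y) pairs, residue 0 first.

Answer: (0,0) (1,0) (1,-1) (2,-1) (2,0) (2,1) (3,1) (4,1) (4,0)

Derivation:
Initial moves: DDRUURDD
Fold: move[0]->R => RDRUURDD (positions: [(0, 0), (1, 0), (1, -1), (2, -1), (2, 0), (2, 1), (3, 1), (3, 0), (3, -1)])
Fold: move[6]->R => RDRUURRD (positions: [(0, 0), (1, 0), (1, -1), (2, -1), (2, 0), (2, 1), (3, 1), (4, 1), (4, 0)])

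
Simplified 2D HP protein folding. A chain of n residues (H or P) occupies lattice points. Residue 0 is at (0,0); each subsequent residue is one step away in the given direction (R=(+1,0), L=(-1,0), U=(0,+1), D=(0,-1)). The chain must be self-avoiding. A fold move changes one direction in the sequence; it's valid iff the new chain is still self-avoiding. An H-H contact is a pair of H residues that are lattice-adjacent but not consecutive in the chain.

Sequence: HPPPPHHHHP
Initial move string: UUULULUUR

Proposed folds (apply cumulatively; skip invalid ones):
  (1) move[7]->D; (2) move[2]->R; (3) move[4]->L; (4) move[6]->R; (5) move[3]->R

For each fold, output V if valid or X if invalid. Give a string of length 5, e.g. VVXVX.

Initial: UUULULUUR -> [(0, 0), (0, 1), (0, 2), (0, 3), (-1, 3), (-1, 4), (-2, 4), (-2, 5), (-2, 6), (-1, 6)]
Fold 1: move[7]->D => UUULULUDR INVALID (collision), skipped
Fold 2: move[2]->R => UURLULUUR INVALID (collision), skipped
Fold 3: move[4]->L => UUULLLUUR VALID
Fold 4: move[6]->R => UUULLLRUR INVALID (collision), skipped
Fold 5: move[3]->R => UUURLLUUR INVALID (collision), skipped

Answer: XXVXX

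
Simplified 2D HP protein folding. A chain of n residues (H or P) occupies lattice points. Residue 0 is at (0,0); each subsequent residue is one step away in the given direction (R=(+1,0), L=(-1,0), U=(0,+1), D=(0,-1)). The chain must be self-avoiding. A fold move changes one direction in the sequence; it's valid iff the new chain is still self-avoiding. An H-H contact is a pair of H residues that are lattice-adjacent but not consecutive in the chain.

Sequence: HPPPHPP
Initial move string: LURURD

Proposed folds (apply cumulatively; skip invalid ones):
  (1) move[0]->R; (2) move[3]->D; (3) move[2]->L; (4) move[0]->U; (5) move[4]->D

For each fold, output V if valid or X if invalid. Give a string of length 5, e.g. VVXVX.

Answer: VVXVV

Derivation:
Initial: LURURD -> [(0, 0), (-1, 0), (-1, 1), (0, 1), (0, 2), (1, 2), (1, 1)]
Fold 1: move[0]->R => RURURD VALID
Fold 2: move[3]->D => RURDRD VALID
Fold 3: move[2]->L => RULDRD INVALID (collision), skipped
Fold 4: move[0]->U => UURDRD VALID
Fold 5: move[4]->D => UURDDD VALID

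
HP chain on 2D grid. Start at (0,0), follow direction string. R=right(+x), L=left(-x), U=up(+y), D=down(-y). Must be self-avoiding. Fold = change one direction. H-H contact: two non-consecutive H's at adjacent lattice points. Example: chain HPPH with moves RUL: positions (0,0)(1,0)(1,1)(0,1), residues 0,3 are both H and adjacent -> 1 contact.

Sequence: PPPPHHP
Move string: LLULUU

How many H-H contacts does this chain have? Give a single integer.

Answer: 0

Derivation:
Positions: [(0, 0), (-1, 0), (-2, 0), (-2, 1), (-3, 1), (-3, 2), (-3, 3)]
No H-H contacts found.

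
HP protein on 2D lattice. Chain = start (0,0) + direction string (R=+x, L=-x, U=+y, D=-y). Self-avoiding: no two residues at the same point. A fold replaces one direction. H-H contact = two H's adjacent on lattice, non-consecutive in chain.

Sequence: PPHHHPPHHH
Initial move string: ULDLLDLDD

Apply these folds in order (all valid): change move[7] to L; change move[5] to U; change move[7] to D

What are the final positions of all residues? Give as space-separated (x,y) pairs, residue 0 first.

Answer: (0,0) (0,1) (-1,1) (-1,0) (-2,0) (-3,0) (-3,1) (-4,1) (-4,0) (-4,-1)

Derivation:
Initial moves: ULDLLDLDD
Fold: move[7]->L => ULDLLDLLD (positions: [(0, 0), (0, 1), (-1, 1), (-1, 0), (-2, 0), (-3, 0), (-3, -1), (-4, -1), (-5, -1), (-5, -2)])
Fold: move[5]->U => ULDLLULLD (positions: [(0, 0), (0, 1), (-1, 1), (-1, 0), (-2, 0), (-3, 0), (-3, 1), (-4, 1), (-5, 1), (-5, 0)])
Fold: move[7]->D => ULDLLULDD (positions: [(0, 0), (0, 1), (-1, 1), (-1, 0), (-2, 0), (-3, 0), (-3, 1), (-4, 1), (-4, 0), (-4, -1)])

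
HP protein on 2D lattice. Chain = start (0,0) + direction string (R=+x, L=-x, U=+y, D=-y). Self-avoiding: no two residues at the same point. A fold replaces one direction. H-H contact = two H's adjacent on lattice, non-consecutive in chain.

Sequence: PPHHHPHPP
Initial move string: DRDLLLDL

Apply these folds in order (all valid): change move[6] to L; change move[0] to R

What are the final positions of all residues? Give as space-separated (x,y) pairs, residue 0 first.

Answer: (0,0) (1,0) (2,0) (2,-1) (1,-1) (0,-1) (-1,-1) (-2,-1) (-3,-1)

Derivation:
Initial moves: DRDLLLDL
Fold: move[6]->L => DRDLLLLL (positions: [(0, 0), (0, -1), (1, -1), (1, -2), (0, -2), (-1, -2), (-2, -2), (-3, -2), (-4, -2)])
Fold: move[0]->R => RRDLLLLL (positions: [(0, 0), (1, 0), (2, 0), (2, -1), (1, -1), (0, -1), (-1, -1), (-2, -1), (-3, -1)])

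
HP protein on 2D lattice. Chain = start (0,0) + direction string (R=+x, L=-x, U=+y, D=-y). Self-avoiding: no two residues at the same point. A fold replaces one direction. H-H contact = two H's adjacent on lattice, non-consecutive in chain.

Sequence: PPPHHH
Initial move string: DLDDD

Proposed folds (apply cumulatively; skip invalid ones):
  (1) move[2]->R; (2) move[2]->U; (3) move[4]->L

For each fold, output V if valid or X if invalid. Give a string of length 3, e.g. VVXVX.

Answer: XXV

Derivation:
Initial: DLDDD -> [(0, 0), (0, -1), (-1, -1), (-1, -2), (-1, -3), (-1, -4)]
Fold 1: move[2]->R => DLRDD INVALID (collision), skipped
Fold 2: move[2]->U => DLUDD INVALID (collision), skipped
Fold 3: move[4]->L => DLDDL VALID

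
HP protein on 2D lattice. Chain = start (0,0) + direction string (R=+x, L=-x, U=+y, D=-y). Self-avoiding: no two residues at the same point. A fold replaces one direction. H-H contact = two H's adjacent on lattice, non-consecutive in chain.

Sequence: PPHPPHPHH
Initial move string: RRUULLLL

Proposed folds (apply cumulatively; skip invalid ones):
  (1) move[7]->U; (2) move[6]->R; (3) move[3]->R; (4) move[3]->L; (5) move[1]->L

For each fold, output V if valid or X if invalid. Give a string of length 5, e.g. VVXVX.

Initial: RRUULLLL -> [(0, 0), (1, 0), (2, 0), (2, 1), (2, 2), (1, 2), (0, 2), (-1, 2), (-2, 2)]
Fold 1: move[7]->U => RRUULLLU VALID
Fold 2: move[6]->R => RRUULLRU INVALID (collision), skipped
Fold 3: move[3]->R => RRURLLLU INVALID (collision), skipped
Fold 4: move[3]->L => RRULLLLU VALID
Fold 5: move[1]->L => RLULLLLU INVALID (collision), skipped

Answer: VXXVX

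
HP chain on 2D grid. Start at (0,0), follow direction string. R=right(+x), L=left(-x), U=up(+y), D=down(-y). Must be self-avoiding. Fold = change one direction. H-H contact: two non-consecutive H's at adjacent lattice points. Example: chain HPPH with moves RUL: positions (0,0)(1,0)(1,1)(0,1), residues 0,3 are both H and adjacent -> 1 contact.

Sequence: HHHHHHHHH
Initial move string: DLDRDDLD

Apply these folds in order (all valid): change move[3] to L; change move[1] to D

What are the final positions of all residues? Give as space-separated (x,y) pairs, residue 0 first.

Initial moves: DLDRDDLD
Fold: move[3]->L => DLDLDDLD (positions: [(0, 0), (0, -1), (-1, -1), (-1, -2), (-2, -2), (-2, -3), (-2, -4), (-3, -4), (-3, -5)])
Fold: move[1]->D => DDDLDDLD (positions: [(0, 0), (0, -1), (0, -2), (0, -3), (-1, -3), (-1, -4), (-1, -5), (-2, -5), (-2, -6)])

Answer: (0,0) (0,-1) (0,-2) (0,-3) (-1,-3) (-1,-4) (-1,-5) (-2,-5) (-2,-6)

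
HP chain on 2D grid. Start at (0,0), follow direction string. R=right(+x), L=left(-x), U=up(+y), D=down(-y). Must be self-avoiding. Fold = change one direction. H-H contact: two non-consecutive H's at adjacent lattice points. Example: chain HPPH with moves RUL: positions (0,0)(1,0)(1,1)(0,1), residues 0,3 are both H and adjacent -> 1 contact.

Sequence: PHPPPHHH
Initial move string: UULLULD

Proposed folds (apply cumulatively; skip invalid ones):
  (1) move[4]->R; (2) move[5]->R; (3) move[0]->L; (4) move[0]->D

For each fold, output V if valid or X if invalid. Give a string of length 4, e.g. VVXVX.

Answer: XXVX

Derivation:
Initial: UULLULD -> [(0, 0), (0, 1), (0, 2), (-1, 2), (-2, 2), (-2, 3), (-3, 3), (-3, 2)]
Fold 1: move[4]->R => UULLRLD INVALID (collision), skipped
Fold 2: move[5]->R => UULLURD INVALID (collision), skipped
Fold 3: move[0]->L => LULLULD VALID
Fold 4: move[0]->D => DULLULD INVALID (collision), skipped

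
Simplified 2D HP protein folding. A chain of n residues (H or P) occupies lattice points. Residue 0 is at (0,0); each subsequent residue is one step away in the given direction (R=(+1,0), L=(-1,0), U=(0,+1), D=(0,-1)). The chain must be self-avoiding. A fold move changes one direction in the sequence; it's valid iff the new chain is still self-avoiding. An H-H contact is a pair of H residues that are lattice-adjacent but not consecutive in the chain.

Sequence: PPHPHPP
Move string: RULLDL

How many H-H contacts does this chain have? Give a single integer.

Answer: 0

Derivation:
Positions: [(0, 0), (1, 0), (1, 1), (0, 1), (-1, 1), (-1, 0), (-2, 0)]
No H-H contacts found.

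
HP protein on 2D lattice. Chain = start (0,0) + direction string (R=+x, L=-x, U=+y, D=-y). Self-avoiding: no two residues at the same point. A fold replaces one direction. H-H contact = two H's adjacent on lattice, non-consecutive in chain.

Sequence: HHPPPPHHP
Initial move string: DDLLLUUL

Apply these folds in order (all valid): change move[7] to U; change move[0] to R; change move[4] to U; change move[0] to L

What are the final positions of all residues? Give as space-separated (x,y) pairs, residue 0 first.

Answer: (0,0) (-1,0) (-1,-1) (-2,-1) (-3,-1) (-3,0) (-3,1) (-3,2) (-3,3)

Derivation:
Initial moves: DDLLLUUL
Fold: move[7]->U => DDLLLUUU (positions: [(0, 0), (0, -1), (0, -2), (-1, -2), (-2, -2), (-3, -2), (-3, -1), (-3, 0), (-3, 1)])
Fold: move[0]->R => RDLLLUUU (positions: [(0, 0), (1, 0), (1, -1), (0, -1), (-1, -1), (-2, -1), (-2, 0), (-2, 1), (-2, 2)])
Fold: move[4]->U => RDLLUUUU (positions: [(0, 0), (1, 0), (1, -1), (0, -1), (-1, -1), (-1, 0), (-1, 1), (-1, 2), (-1, 3)])
Fold: move[0]->L => LDLLUUUU (positions: [(0, 0), (-1, 0), (-1, -1), (-2, -1), (-3, -1), (-3, 0), (-3, 1), (-3, 2), (-3, 3)])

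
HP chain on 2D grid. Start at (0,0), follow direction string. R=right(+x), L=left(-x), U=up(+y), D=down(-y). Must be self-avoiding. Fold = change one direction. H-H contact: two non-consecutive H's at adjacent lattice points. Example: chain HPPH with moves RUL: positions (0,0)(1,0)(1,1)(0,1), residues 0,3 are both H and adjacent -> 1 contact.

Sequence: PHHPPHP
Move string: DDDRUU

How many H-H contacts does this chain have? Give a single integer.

Positions: [(0, 0), (0, -1), (0, -2), (0, -3), (1, -3), (1, -2), (1, -1)]
H-H contact: residue 2 @(0,-2) - residue 5 @(1, -2)

Answer: 1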